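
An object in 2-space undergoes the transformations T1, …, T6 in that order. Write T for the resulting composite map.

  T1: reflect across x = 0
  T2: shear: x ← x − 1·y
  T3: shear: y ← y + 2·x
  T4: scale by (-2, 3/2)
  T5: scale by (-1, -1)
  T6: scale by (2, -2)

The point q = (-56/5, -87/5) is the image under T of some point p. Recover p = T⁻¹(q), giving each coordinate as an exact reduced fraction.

p = (3, -1/5)

T1 = [-1 0 0; 0 1 0; 0 0 1]
T2·T1 = [-1 -1 0; 0 1 0; 0 0 1]
T3·…·T1 = [-1 -1 0; -2 -1 0; 0 0 1]
T4·…·T1 = [2 2 0; -3 -3/2 0; 0 0 1]
T5·…·T1 = [-2 -2 0; 3 3/2 0; 0 0 1]
T6·…·T1 = [-4 -4 0; -6 -3 0; 0 0 1]
det M = -12; M⁻¹ = [1/4 -1/3 0; -1/2 1/3 0; 0 0 1]
M⁻¹ · (-56/5, -87/5)ᵀ = (3, -1/5)ᵀ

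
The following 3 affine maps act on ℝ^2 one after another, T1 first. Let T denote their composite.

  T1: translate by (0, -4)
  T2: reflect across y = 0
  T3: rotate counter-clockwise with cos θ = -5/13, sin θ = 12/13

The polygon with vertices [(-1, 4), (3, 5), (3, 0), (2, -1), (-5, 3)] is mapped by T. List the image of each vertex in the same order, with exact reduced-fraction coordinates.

image vertices: (5/13, -12/13), (-3/13, 41/13), (-63/13, 16/13), (-70/13, -1/13), (1, -5)

T1 translate by (0, -4): (-1, 4) → (-1, 0); (3, 5) → (3, 1); (3, 0) → (3, -4); (2, -1) → (2, -5); (-5, 3) → (-5, -1)
T2 reflect across y = 0: (-1, 0) → (-1, 0); (3, 1) → (3, -1); (3, -4) → (3, 4); (2, -5) → (2, 5); (-5, -1) → (-5, 1)
T3 rotate counter-clockwise with cos θ = -5/13, sin θ = 12/13: (-1, 0) → (5/13, -12/13); (3, -1) → (-3/13, 41/13); (3, 4) → (-63/13, 16/13); (2, 5) → (-70/13, -1/13); (-5, 1) → (1, -5)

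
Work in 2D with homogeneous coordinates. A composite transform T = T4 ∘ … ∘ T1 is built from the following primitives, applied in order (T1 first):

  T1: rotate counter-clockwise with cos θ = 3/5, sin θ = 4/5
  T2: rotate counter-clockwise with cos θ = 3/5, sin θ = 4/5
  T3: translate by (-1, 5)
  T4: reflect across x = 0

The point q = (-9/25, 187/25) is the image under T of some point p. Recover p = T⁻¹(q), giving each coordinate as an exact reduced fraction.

p = (2, -2)

T1 = [3/5 -4/5 0; 4/5 3/5 0; 0 0 1]
T2·T1 = [-7/25 -24/25 0; 24/25 -7/25 0; 0 0 1]
T3·…·T1 = [-7/25 -24/25 -1; 24/25 -7/25 5; 0 0 1]
T4·…·T1 = [7/25 24/25 1; 24/25 -7/25 5; 0 0 1]
det M = -1; M⁻¹ = [7/25 24/25 -127/25; 24/25 -7/25 11/25; 0 0 1]
M⁻¹ · (-9/25, 187/25)ᵀ = (2, -2)ᵀ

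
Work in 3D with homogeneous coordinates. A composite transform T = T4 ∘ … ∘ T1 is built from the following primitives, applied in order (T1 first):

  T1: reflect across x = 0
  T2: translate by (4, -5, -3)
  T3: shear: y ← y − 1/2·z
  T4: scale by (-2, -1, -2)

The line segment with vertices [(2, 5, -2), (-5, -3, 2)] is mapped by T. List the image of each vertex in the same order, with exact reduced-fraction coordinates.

T1 reflect across x = 0: (2, 5, -2) → (-2, 5, -2); (-5, -3, 2) → (5, -3, 2)
T2 translate by (4, -5, -3): (-2, 5, -2) → (2, 0, -5); (5, -3, 2) → (9, -8, -1)
T3 shear: y ← y − 1/2·z: (2, 0, -5) → (2, 5/2, -5); (9, -8, -1) → (9, -15/2, -1)
T4 scale by (-2, -1, -2): (2, 5/2, -5) → (-4, -5/2, 10); (9, -15/2, -1) → (-18, 15/2, 2)

image vertices: (-4, -5/2, 10), (-18, 15/2, 2)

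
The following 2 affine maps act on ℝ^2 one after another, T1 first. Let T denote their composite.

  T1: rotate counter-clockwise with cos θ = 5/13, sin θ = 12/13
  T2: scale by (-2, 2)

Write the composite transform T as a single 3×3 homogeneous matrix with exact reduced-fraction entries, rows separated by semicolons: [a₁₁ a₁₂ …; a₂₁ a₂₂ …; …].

T = [-10/13 24/13 0; 24/13 10/13 0; 0 0 1]

T1 = [5/13 -12/13 0; 12/13 5/13 0; 0 0 1]
T2·T1 = [-10/13 24/13 0; 24/13 10/13 0; 0 0 1]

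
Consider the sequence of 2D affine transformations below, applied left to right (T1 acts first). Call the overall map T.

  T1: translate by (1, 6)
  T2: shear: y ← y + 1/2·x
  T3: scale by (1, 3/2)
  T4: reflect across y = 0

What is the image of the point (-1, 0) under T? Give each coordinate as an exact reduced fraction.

T(p) = (0, -9)

T1 translate by (1, 6): (-1, 0) → (0, 6)
T2 shear: y ← y + 1/2·x: (0, 6) → (0, 6)
T3 scale by (1, 3/2): (0, 6) → (0, 9)
T4 reflect across y = 0: (0, 9) → (0, -9)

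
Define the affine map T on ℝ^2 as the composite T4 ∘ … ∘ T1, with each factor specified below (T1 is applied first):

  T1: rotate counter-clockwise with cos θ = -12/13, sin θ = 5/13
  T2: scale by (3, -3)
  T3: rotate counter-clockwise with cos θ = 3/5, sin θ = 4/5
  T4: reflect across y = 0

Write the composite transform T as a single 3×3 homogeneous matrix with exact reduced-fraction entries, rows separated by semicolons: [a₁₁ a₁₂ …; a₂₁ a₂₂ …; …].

T = [-48/65 -189/65 0; 189/65 -48/65 0; 0 0 1]

T1 = [-12/13 -5/13 0; 5/13 -12/13 0; 0 0 1]
T2·T1 = [-36/13 -15/13 0; -15/13 36/13 0; 0 0 1]
T3·…·T1 = [-48/65 -189/65 0; -189/65 48/65 0; 0 0 1]
T4·…·T1 = [-48/65 -189/65 0; 189/65 -48/65 0; 0 0 1]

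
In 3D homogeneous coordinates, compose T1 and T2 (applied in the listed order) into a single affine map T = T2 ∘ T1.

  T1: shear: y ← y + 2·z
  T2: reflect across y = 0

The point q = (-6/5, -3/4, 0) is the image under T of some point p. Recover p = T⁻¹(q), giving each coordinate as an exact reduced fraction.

p = (-6/5, 3/4, 0)

T1 = [1 0 0 0; 0 1 2 0; 0 0 1 0; 0 0 0 1]
T2·T1 = [1 0 0 0; 0 -1 -2 0; 0 0 1 0; 0 0 0 1]
det M = -1; M⁻¹ = [1 0 0 0; 0 -1 -2 0; 0 0 1 0; 0 0 0 1]
M⁻¹ · (-6/5, -3/4, 0)ᵀ = (-6/5, 3/4, 0)ᵀ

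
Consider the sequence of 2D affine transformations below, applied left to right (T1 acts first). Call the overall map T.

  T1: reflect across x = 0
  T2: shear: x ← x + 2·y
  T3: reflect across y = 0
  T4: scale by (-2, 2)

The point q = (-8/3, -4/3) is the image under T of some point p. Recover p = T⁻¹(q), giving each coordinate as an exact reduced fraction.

p = (0, 2/3)

T1 = [-1 0 0; 0 1 0; 0 0 1]
T2·T1 = [-1 2 0; 0 1 0; 0 0 1]
T3·…·T1 = [-1 2 0; 0 -1 0; 0 0 1]
T4·…·T1 = [2 -4 0; 0 -2 0; 0 0 1]
det M = -4; M⁻¹ = [1/2 -1 0; 0 -1/2 0; 0 0 1]
M⁻¹ · (-8/3, -4/3)ᵀ = (0, 2/3)ᵀ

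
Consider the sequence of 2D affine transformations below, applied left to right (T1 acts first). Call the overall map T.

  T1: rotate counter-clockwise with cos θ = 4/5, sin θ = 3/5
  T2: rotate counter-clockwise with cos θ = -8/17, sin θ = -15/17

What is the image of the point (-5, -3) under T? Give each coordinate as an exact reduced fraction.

T1 rotate counter-clockwise with cos θ = 4/5, sin θ = 3/5: (-5, -3) → (-11/5, -27/5)
T2 rotate counter-clockwise with cos θ = -8/17, sin θ = -15/17: (-11/5, -27/5) → (-317/85, 381/85)

T(p) = (-317/85, 381/85)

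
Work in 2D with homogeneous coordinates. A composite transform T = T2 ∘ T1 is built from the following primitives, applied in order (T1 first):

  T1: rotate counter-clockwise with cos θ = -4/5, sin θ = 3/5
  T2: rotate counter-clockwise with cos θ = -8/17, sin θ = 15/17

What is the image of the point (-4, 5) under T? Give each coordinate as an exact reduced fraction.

T1 rotate counter-clockwise with cos θ = -4/5, sin θ = 3/5: (-4, 5) → (1/5, -32/5)
T2 rotate counter-clockwise with cos θ = -8/17, sin θ = 15/17: (1/5, -32/5) → (472/85, 271/85)

T(p) = (472/85, 271/85)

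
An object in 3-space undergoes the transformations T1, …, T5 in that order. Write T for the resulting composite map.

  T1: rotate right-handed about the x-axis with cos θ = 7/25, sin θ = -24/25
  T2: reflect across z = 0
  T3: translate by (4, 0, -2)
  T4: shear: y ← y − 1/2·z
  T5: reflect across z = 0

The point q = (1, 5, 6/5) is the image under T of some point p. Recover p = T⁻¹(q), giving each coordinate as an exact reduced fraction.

T1 = [1 0 0 0; 0 7/25 24/25 0; 0 -24/25 7/25 0; 0 0 0 1]
T2·T1 = [1 0 0 0; 0 7/25 24/25 0; 0 24/25 -7/25 0; 0 0 0 1]
T3·…·T1 = [1 0 0 4; 0 7/25 24/25 0; 0 24/25 -7/25 -2; 0 0 0 1]
T4·…·T1 = [1 0 0 4; 0 -1/5 11/10 1; 0 24/25 -7/25 -2; 0 0 0 1]
T5·…·T1 = [1 0 0 4; 0 -1/5 11/10 1; 0 -24/25 7/25 2; 0 0 0 1]
det M = 1; M⁻¹ = [1 0 0 -4; 0 7/25 -11/10 48/25; 0 24/25 -1/5 -14/25; 0 0 0 1]
M⁻¹ · (1, 5, 6/5)ᵀ = (-3, 2, 4)ᵀ

p = (-3, 2, 4)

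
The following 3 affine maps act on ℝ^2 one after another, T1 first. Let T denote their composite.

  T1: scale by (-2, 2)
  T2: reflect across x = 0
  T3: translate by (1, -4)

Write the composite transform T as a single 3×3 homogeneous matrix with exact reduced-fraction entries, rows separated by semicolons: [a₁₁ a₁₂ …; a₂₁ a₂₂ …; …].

T = [2 0 1; 0 2 -4; 0 0 1]

T1 = [-2 0 0; 0 2 0; 0 0 1]
T2·T1 = [2 0 0; 0 2 0; 0 0 1]
T3·…·T1 = [2 0 1; 0 2 -4; 0 0 1]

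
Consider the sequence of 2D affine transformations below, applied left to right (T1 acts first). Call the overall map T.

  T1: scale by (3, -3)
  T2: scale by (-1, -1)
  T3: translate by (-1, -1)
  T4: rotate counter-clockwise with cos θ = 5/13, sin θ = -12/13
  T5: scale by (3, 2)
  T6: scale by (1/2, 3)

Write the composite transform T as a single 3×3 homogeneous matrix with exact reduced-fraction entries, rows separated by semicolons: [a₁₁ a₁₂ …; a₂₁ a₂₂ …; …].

T = [-45/26 54/13 -51/26; 216/13 90/13 42/13; 0 0 1]

T1 = [3 0 0; 0 -3 0; 0 0 1]
T2·T1 = [-3 0 0; 0 3 0; 0 0 1]
T3·…·T1 = [-3 0 -1; 0 3 -1; 0 0 1]
T4·…·T1 = [-15/13 36/13 -17/13; 36/13 15/13 7/13; 0 0 1]
T5·…·T1 = [-45/13 108/13 -51/13; 72/13 30/13 14/13; 0 0 1]
T6·…·T1 = [-45/26 54/13 -51/26; 216/13 90/13 42/13; 0 0 1]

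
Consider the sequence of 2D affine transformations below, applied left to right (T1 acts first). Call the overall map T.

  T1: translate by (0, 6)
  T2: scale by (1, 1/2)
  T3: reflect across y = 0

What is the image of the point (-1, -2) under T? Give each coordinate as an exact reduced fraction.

T1 translate by (0, 6): (-1, -2) → (-1, 4)
T2 scale by (1, 1/2): (-1, 4) → (-1, 2)
T3 reflect across y = 0: (-1, 2) → (-1, -2)

T(p) = (-1, -2)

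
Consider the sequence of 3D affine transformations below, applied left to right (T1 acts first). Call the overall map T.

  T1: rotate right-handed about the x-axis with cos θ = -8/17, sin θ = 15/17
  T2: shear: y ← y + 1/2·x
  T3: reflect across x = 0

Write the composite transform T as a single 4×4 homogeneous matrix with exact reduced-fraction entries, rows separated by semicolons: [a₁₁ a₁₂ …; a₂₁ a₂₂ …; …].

T = [-1 0 0 0; 1/2 -8/17 -15/17 0; 0 15/17 -8/17 0; 0 0 0 1]

T1 = [1 0 0 0; 0 -8/17 -15/17 0; 0 15/17 -8/17 0; 0 0 0 1]
T2·T1 = [1 0 0 0; 1/2 -8/17 -15/17 0; 0 15/17 -8/17 0; 0 0 0 1]
T3·…·T1 = [-1 0 0 0; 1/2 -8/17 -15/17 0; 0 15/17 -8/17 0; 0 0 0 1]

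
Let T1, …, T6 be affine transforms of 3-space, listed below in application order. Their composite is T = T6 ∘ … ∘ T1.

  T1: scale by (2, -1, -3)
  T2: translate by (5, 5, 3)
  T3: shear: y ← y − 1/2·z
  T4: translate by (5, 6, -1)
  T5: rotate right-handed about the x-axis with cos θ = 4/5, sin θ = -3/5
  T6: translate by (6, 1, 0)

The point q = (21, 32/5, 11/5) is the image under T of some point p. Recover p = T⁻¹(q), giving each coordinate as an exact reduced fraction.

T1 = [2 0 0 0; 0 -1 0 0; 0 0 -3 0; 0 0 0 1]
T2·T1 = [2 0 0 5; 0 -1 0 5; 0 0 -3 3; 0 0 0 1]
T3·…·T1 = [2 0 0 5; 0 -1 3/2 7/2; 0 0 -3 3; 0 0 0 1]
T4·…·T1 = [2 0 0 10; 0 -1 3/2 19/2; 0 0 -3 2; 0 0 0 1]
T5·…·T1 = [2 0 0 10; 0 -4/5 -3/5 44/5; 0 3/5 -33/10 -41/10; 0 0 0 1]
T6·…·T1 = [2 0 0 16; 0 -4/5 -3/5 49/5; 0 3/5 -33/10 -41/10; 0 0 0 1]
det M = 6; M⁻¹ = [1/2 0 0 -8; 0 -11/10 1/5 58/5; 0 -1/5 -4/15 13/15; 0 0 0 1]
M⁻¹ · (21, 32/5, 11/5)ᵀ = (5/2, 5, -1)ᵀ

p = (5/2, 5, -1)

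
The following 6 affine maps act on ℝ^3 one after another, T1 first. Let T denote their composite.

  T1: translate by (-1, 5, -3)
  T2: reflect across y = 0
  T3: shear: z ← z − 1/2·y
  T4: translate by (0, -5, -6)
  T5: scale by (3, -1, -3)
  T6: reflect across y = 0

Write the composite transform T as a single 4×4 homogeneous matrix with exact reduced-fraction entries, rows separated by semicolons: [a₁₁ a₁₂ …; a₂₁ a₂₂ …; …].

T1 = [1 0 0 -1; 0 1 0 5; 0 0 1 -3; 0 0 0 1]
T2·T1 = [1 0 0 -1; 0 -1 0 -5; 0 0 1 -3; 0 0 0 1]
T3·…·T1 = [1 0 0 -1; 0 -1 0 -5; 0 1/2 1 -1/2; 0 0 0 1]
T4·…·T1 = [1 0 0 -1; 0 -1 0 -10; 0 1/2 1 -13/2; 0 0 0 1]
T5·…·T1 = [3 0 0 -3; 0 1 0 10; 0 -3/2 -3 39/2; 0 0 0 1]
T6·…·T1 = [3 0 0 -3; 0 -1 0 -10; 0 -3/2 -3 39/2; 0 0 0 1]

T = [3 0 0 -3; 0 -1 0 -10; 0 -3/2 -3 39/2; 0 0 0 1]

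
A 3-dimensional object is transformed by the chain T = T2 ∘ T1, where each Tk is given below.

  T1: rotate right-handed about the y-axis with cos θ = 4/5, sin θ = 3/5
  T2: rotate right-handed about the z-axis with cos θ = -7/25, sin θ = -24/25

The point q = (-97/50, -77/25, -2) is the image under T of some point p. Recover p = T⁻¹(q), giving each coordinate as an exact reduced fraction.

T1 = [4/5 0 3/5 0; 0 1 0 0; -3/5 0 4/5 0; 0 0 0 1]
T2·T1 = [-28/125 24/25 -21/125 0; -96/125 -7/25 -72/125 0; -3/5 0 4/5 0; 0 0 0 1]
det M = 1; M⁻¹ = [-28/125 -96/125 -3/5 0; 24/25 -7/25 0 0; -21/125 -72/125 4/5 0; 0 0 0 1]
M⁻¹ · (-97/50, -77/25, -2)ᵀ = (4, -1, 1/2)ᵀ

p = (4, -1, 1/2)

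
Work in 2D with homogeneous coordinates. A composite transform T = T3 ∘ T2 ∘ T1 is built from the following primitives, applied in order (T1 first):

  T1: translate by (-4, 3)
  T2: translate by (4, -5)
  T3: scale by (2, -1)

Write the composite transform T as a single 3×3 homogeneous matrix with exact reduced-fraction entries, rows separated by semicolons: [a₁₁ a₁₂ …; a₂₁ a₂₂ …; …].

T = [2 0 0; 0 -1 2; 0 0 1]

T1 = [1 0 -4; 0 1 3; 0 0 1]
T2·T1 = [1 0 0; 0 1 -2; 0 0 1]
T3·…·T1 = [2 0 0; 0 -1 2; 0 0 1]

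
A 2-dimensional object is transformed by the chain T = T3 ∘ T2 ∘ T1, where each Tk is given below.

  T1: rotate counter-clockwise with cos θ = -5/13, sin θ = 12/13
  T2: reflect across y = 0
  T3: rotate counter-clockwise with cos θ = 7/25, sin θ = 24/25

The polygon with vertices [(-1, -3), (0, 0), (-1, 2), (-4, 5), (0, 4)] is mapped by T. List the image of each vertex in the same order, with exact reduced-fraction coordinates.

image vertices: (359/325, 963/325), (0, 0), (-661/325, -302/325), (-2032/325, -449/325), (-816/325, -1012/325)

T1 rotate counter-clockwise with cos θ = -5/13, sin θ = 12/13: (-1, -3) → (41/13, 3/13); (0, 0) → (0, 0); (-1, 2) → (-19/13, -22/13); (-4, 5) → (-40/13, -73/13); (0, 4) → (-48/13, -20/13)
T2 reflect across y = 0: (41/13, 3/13) → (41/13, -3/13); (0, 0) → (0, 0); (-19/13, -22/13) → (-19/13, 22/13); (-40/13, -73/13) → (-40/13, 73/13); (-48/13, -20/13) → (-48/13, 20/13)
T3 rotate counter-clockwise with cos θ = 7/25, sin θ = 24/25: (41/13, -3/13) → (359/325, 963/325); (0, 0) → (0, 0); (-19/13, 22/13) → (-661/325, -302/325); (-40/13, 73/13) → (-2032/325, -449/325); (-48/13, 20/13) → (-816/325, -1012/325)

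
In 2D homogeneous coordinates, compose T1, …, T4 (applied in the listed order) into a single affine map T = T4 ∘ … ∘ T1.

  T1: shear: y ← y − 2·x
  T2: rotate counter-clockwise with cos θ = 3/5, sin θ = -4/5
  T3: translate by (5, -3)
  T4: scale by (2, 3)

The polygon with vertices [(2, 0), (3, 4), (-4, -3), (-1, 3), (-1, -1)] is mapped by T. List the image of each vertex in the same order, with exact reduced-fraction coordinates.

image vertices: (6, -21), (52/5, -99/5), (66/5, 48/5), (84/5, 12/5), (52/5, -24/5)

T1 shear: y ← y − 2·x: (2, 0) → (2, -4); (3, 4) → (3, -2); (-4, -3) → (-4, 5); (-1, 3) → (-1, 5); (-1, -1) → (-1, 1)
T2 rotate counter-clockwise with cos θ = 3/5, sin θ = -4/5: (2, -4) → (-2, -4); (3, -2) → (1/5, -18/5); (-4, 5) → (8/5, 31/5); (-1, 5) → (17/5, 19/5); (-1, 1) → (1/5, 7/5)
T3 translate by (5, -3): (-2, -4) → (3, -7); (1/5, -18/5) → (26/5, -33/5); (8/5, 31/5) → (33/5, 16/5); (17/5, 19/5) → (42/5, 4/5); (1/5, 7/5) → (26/5, -8/5)
T4 scale by (2, 3): (3, -7) → (6, -21); (26/5, -33/5) → (52/5, -99/5); (33/5, 16/5) → (66/5, 48/5); (42/5, 4/5) → (84/5, 12/5); (26/5, -8/5) → (52/5, -24/5)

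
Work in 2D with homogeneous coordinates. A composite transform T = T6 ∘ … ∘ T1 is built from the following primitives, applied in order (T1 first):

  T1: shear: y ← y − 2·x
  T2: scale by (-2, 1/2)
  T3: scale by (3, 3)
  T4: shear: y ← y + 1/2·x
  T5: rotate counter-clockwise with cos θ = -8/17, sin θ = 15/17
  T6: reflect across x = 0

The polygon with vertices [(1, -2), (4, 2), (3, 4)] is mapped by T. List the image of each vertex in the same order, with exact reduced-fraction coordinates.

image vertices: (-183/17, -18/17), (-507/17, -192/17), (-324/17, -174/17)

T1 shear: y ← y − 2·x: (1, -2) → (1, -4); (4, 2) → (4, -6); (3, 4) → (3, -2)
T2 scale by (-2, 1/2): (1, -4) → (-2, -2); (4, -6) → (-8, -3); (3, -2) → (-6, -1)
T3 scale by (3, 3): (-2, -2) → (-6, -6); (-8, -3) → (-24, -9); (-6, -1) → (-18, -3)
T4 shear: y ← y + 1/2·x: (-6, -6) → (-6, -9); (-24, -9) → (-24, -21); (-18, -3) → (-18, -12)
T5 rotate counter-clockwise with cos θ = -8/17, sin θ = 15/17: (-6, -9) → (183/17, -18/17); (-24, -21) → (507/17, -192/17); (-18, -12) → (324/17, -174/17)
T6 reflect across x = 0: (183/17, -18/17) → (-183/17, -18/17); (507/17, -192/17) → (-507/17, -192/17); (324/17, -174/17) → (-324/17, -174/17)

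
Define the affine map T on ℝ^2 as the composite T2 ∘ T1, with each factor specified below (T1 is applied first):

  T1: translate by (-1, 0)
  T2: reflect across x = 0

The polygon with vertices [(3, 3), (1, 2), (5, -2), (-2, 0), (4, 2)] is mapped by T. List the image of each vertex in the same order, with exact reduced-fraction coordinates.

T1 translate by (-1, 0): (3, 3) → (2, 3); (1, 2) → (0, 2); (5, -2) → (4, -2); (-2, 0) → (-3, 0); (4, 2) → (3, 2)
T2 reflect across x = 0: (2, 3) → (-2, 3); (0, 2) → (0, 2); (4, -2) → (-4, -2); (-3, 0) → (3, 0); (3, 2) → (-3, 2)

image vertices: (-2, 3), (0, 2), (-4, -2), (3, 0), (-3, 2)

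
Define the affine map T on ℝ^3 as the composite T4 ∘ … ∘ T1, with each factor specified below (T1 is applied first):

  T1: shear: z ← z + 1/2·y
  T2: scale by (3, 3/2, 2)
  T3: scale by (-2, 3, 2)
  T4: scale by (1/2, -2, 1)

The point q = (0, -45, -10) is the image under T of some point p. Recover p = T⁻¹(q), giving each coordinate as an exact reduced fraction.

p = (0, 5, -5)

T1 = [1 0 0 0; 0 1 0 0; 0 1/2 1 0; 0 0 0 1]
T2·T1 = [3 0 0 0; 0 3/2 0 0; 0 1 2 0; 0 0 0 1]
T3·…·T1 = [-6 0 0 0; 0 9/2 0 0; 0 2 4 0; 0 0 0 1]
T4·…·T1 = [-3 0 0 0; 0 -9 0 0; 0 2 4 0; 0 0 0 1]
det M = 108; M⁻¹ = [-1/3 0 0 0; 0 -1/9 0 0; 0 1/18 1/4 0; 0 0 0 1]
M⁻¹ · (0, -45, -10)ᵀ = (0, 5, -5)ᵀ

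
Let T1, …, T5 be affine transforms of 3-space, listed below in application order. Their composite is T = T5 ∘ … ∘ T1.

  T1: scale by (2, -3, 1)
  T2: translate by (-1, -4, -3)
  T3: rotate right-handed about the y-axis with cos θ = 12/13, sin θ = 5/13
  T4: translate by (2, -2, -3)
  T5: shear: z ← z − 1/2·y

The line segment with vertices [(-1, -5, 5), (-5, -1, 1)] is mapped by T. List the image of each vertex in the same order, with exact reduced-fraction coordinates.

image vertices: (0, 9, -9/2), (-116/13, -3, 23/26)

T1 scale by (2, -3, 1): (-1, -5, 5) → (-2, 15, 5); (-5, -1, 1) → (-10, 3, 1)
T2 translate by (-1, -4, -3): (-2, 15, 5) → (-3, 11, 2); (-10, 3, 1) → (-11, -1, -2)
T3 rotate right-handed about the y-axis with cos θ = 12/13, sin θ = 5/13: (-3, 11, 2) → (-2, 11, 3); (-11, -1, -2) → (-142/13, -1, 31/13)
T4 translate by (2, -2, -3): (-2, 11, 3) → (0, 9, 0); (-142/13, -1, 31/13) → (-116/13, -3, -8/13)
T5 shear: z ← z − 1/2·y: (0, 9, 0) → (0, 9, -9/2); (-116/13, -3, -8/13) → (-116/13, -3, 23/26)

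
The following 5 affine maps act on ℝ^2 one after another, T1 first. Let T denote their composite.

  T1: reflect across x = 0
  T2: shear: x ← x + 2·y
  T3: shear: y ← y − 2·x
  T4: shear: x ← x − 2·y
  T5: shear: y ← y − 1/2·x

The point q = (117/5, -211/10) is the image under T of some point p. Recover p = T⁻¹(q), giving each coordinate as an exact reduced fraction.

p = (-5, -1/5)

T1 = [-1 0 0; 0 1 0; 0 0 1]
T2·T1 = [-1 2 0; 0 1 0; 0 0 1]
T3·…·T1 = [-1 2 0; 2 -3 0; 0 0 1]
T4·…·T1 = [-5 8 0; 2 -3 0; 0 0 1]
T5·…·T1 = [-5 8 0; 9/2 -7 0; 0 0 1]
det M = -1; M⁻¹ = [7 8 0; 9/2 5 0; 0 0 1]
M⁻¹ · (117/5, -211/10)ᵀ = (-5, -1/5)ᵀ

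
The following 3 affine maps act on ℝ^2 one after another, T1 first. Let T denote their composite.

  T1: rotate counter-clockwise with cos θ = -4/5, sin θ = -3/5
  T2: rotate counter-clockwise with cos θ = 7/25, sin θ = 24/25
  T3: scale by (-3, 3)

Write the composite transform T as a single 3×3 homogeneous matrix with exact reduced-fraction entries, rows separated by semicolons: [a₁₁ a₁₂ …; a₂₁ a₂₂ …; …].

T1 = [-4/5 3/5 0; -3/5 -4/5 0; 0 0 1]
T2·T1 = [44/125 117/125 0; -117/125 44/125 0; 0 0 1]
T3·…·T1 = [-132/125 -351/125 0; -351/125 132/125 0; 0 0 1]

T = [-132/125 -351/125 0; -351/125 132/125 0; 0 0 1]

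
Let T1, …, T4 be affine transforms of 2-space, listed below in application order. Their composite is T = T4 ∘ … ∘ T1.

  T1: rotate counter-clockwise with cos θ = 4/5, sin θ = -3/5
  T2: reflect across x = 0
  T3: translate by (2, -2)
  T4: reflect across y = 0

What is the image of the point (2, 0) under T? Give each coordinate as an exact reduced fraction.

T1 rotate counter-clockwise with cos θ = 4/5, sin θ = -3/5: (2, 0) → (8/5, -6/5)
T2 reflect across x = 0: (8/5, -6/5) → (-8/5, -6/5)
T3 translate by (2, -2): (-8/5, -6/5) → (2/5, -16/5)
T4 reflect across y = 0: (2/5, -16/5) → (2/5, 16/5)

T(p) = (2/5, 16/5)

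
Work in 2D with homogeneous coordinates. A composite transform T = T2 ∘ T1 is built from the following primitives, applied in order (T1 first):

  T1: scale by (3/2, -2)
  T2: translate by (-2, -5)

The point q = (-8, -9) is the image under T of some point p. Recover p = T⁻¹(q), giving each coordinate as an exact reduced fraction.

p = (-4, 2)

T1 = [3/2 0 0; 0 -2 0; 0 0 1]
T2·T1 = [3/2 0 -2; 0 -2 -5; 0 0 1]
det M = -3; M⁻¹ = [2/3 0 4/3; 0 -1/2 -5/2; 0 0 1]
M⁻¹ · (-8, -9)ᵀ = (-4, 2)ᵀ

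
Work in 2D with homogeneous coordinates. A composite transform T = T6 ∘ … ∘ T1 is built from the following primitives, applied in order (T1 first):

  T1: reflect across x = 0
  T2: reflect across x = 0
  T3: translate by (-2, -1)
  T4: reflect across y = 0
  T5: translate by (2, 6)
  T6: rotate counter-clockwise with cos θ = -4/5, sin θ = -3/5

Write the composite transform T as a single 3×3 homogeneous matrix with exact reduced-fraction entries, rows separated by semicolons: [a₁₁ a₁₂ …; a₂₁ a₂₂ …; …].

T1 = [-1 0 0; 0 1 0; 0 0 1]
T2·T1 = [1 0 0; 0 1 0; 0 0 1]
T3·…·T1 = [1 0 -2; 0 1 -1; 0 0 1]
T4·…·T1 = [1 0 -2; 0 -1 1; 0 0 1]
T5·…·T1 = [1 0 0; 0 -1 7; 0 0 1]
T6·…·T1 = [-4/5 -3/5 21/5; -3/5 4/5 -28/5; 0 0 1]

T = [-4/5 -3/5 21/5; -3/5 4/5 -28/5; 0 0 1]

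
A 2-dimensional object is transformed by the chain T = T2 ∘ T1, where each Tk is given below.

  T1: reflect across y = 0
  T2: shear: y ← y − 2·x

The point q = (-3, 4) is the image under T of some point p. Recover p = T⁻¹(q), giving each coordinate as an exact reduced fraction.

T1 = [1 0 0; 0 -1 0; 0 0 1]
T2·T1 = [1 0 0; -2 -1 0; 0 0 1]
det M = -1; M⁻¹ = [1 0 0; -2 -1 0; 0 0 1]
M⁻¹ · (-3, 4)ᵀ = (-3, 2)ᵀ

p = (-3, 2)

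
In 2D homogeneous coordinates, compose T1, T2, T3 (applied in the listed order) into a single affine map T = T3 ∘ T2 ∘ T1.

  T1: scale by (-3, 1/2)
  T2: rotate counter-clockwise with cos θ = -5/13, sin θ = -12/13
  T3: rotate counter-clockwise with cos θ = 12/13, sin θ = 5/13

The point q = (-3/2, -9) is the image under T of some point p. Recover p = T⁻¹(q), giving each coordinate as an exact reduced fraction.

p = (-3, -3)

T1 = [-3 0 0; 0 1/2 0; 0 0 1]
T2·T1 = [15/13 6/13 0; 36/13 -5/26 0; 0 0 1]
T3·…·T1 = [0 1/2 0; 3 0 0; 0 0 1]
det M = -3/2; M⁻¹ = [0 1/3 0; 2 0 0; 0 0 1]
M⁻¹ · (-3/2, -9)ᵀ = (-3, -3)ᵀ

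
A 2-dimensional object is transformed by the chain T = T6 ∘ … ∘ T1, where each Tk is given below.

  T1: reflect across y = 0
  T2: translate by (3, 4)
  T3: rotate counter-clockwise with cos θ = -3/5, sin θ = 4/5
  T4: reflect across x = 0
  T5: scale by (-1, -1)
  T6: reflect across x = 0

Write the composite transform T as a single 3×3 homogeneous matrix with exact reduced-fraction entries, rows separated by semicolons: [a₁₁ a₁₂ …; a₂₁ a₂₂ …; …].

T1 = [1 0 0; 0 -1 0; 0 0 1]
T2·T1 = [1 0 3; 0 -1 4; 0 0 1]
T3·…·T1 = [-3/5 4/5 -5; 4/5 3/5 0; 0 0 1]
T4·…·T1 = [3/5 -4/5 5; 4/5 3/5 0; 0 0 1]
T5·…·T1 = [-3/5 4/5 -5; -4/5 -3/5 0; 0 0 1]
T6·…·T1 = [3/5 -4/5 5; -4/5 -3/5 0; 0 0 1]

T = [3/5 -4/5 5; -4/5 -3/5 0; 0 0 1]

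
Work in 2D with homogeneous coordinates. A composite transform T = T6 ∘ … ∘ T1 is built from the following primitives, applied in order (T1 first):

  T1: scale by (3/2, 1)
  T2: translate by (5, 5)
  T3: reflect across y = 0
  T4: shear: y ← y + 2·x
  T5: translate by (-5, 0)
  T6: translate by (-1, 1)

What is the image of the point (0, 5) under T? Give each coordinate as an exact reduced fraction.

T1 scale by (3/2, 1): (0, 5) → (0, 5)
T2 translate by (5, 5): (0, 5) → (5, 10)
T3 reflect across y = 0: (5, 10) → (5, -10)
T4 shear: y ← y + 2·x: (5, -10) → (5, 0)
T5 translate by (-5, 0): (5, 0) → (0, 0)
T6 translate by (-1, 1): (0, 0) → (-1, 1)

T(p) = (-1, 1)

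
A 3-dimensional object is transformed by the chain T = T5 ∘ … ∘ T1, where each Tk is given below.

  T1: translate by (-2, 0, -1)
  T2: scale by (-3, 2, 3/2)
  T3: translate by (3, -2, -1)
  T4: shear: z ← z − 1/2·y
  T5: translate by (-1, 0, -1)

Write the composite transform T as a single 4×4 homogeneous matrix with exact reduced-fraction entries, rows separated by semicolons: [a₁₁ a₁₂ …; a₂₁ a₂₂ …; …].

T = [-3 0 0 8; 0 2 0 -2; 0 -1 3/2 -5/2; 0 0 0 1]

T1 = [1 0 0 -2; 0 1 0 0; 0 0 1 -1; 0 0 0 1]
T2·T1 = [-3 0 0 6; 0 2 0 0; 0 0 3/2 -3/2; 0 0 0 1]
T3·…·T1 = [-3 0 0 9; 0 2 0 -2; 0 0 3/2 -5/2; 0 0 0 1]
T4·…·T1 = [-3 0 0 9; 0 2 0 -2; 0 -1 3/2 -3/2; 0 0 0 1]
T5·…·T1 = [-3 0 0 8; 0 2 0 -2; 0 -1 3/2 -5/2; 0 0 0 1]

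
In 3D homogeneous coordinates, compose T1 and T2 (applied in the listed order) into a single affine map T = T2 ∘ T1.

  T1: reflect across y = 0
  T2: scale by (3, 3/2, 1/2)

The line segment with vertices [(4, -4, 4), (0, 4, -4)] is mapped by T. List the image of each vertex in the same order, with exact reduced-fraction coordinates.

T1 reflect across y = 0: (4, -4, 4) → (4, 4, 4); (0, 4, -4) → (0, -4, -4)
T2 scale by (3, 3/2, 1/2): (4, 4, 4) → (12, 6, 2); (0, -4, -4) → (0, -6, -2)

image vertices: (12, 6, 2), (0, -6, -2)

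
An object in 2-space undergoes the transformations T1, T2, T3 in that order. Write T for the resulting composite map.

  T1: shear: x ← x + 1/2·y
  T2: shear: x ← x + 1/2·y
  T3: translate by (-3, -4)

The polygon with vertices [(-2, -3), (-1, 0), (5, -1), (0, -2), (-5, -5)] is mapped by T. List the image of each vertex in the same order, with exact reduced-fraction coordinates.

image vertices: (-8, -7), (-4, -4), (1, -5), (-5, -6), (-13, -9)

T1 shear: x ← x + 1/2·y: (-2, -3) → (-7/2, -3); (-1, 0) → (-1, 0); (5, -1) → (9/2, -1); (0, -2) → (-1, -2); (-5, -5) → (-15/2, -5)
T2 shear: x ← x + 1/2·y: (-7/2, -3) → (-5, -3); (-1, 0) → (-1, 0); (9/2, -1) → (4, -1); (-1, -2) → (-2, -2); (-15/2, -5) → (-10, -5)
T3 translate by (-3, -4): (-5, -3) → (-8, -7); (-1, 0) → (-4, -4); (4, -1) → (1, -5); (-2, -2) → (-5, -6); (-10, -5) → (-13, -9)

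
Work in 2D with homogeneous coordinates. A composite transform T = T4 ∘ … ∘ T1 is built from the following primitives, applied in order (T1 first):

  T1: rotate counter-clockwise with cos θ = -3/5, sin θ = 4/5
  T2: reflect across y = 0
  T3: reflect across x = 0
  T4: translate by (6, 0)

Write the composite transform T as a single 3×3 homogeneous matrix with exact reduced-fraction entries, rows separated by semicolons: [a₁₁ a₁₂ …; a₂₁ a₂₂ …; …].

T = [3/5 4/5 6; -4/5 3/5 0; 0 0 1]

T1 = [-3/5 -4/5 0; 4/5 -3/5 0; 0 0 1]
T2·T1 = [-3/5 -4/5 0; -4/5 3/5 0; 0 0 1]
T3·…·T1 = [3/5 4/5 0; -4/5 3/5 0; 0 0 1]
T4·…·T1 = [3/5 4/5 6; -4/5 3/5 0; 0 0 1]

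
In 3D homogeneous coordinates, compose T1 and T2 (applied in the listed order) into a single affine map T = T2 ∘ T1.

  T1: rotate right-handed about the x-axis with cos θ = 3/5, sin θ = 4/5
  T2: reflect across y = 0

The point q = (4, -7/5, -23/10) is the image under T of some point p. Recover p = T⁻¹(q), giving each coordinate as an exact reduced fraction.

T1 = [1 0 0 0; 0 3/5 -4/5 0; 0 4/5 3/5 0; 0 0 0 1]
T2·T1 = [1 0 0 0; 0 -3/5 4/5 0; 0 4/5 3/5 0; 0 0 0 1]
det M = -1; M⁻¹ = [1 0 0 0; 0 -3/5 4/5 0; 0 4/5 3/5 0; 0 0 0 1]
M⁻¹ · (4, -7/5, -23/10)ᵀ = (4, -1, -5/2)ᵀ

p = (4, -1, -5/2)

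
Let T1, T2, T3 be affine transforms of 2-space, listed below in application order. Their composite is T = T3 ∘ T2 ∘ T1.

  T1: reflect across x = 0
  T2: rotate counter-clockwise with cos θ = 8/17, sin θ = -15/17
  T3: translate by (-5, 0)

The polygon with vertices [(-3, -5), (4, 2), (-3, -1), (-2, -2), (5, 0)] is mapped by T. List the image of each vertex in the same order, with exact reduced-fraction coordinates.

T1 reflect across x = 0: (-3, -5) → (3, -5); (4, 2) → (-4, 2); (-3, -1) → (3, -1); (-2, -2) → (2, -2); (5, 0) → (-5, 0)
T2 rotate counter-clockwise with cos θ = 8/17, sin θ = -15/17: (3, -5) → (-3, -5); (-4, 2) → (-2/17, 76/17); (3, -1) → (9/17, -53/17); (2, -2) → (-14/17, -46/17); (-5, 0) → (-40/17, 75/17)
T3 translate by (-5, 0): (-3, -5) → (-8, -5); (-2/17, 76/17) → (-87/17, 76/17); (9/17, -53/17) → (-76/17, -53/17); (-14/17, -46/17) → (-99/17, -46/17); (-40/17, 75/17) → (-125/17, 75/17)

image vertices: (-8, -5), (-87/17, 76/17), (-76/17, -53/17), (-99/17, -46/17), (-125/17, 75/17)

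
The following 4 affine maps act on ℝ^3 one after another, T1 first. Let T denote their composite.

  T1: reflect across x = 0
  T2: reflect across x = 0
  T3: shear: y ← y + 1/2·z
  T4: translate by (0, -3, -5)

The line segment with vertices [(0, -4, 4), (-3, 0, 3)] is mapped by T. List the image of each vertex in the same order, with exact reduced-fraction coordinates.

T1 reflect across x = 0: (0, -4, 4) → (0, -4, 4); (-3, 0, 3) → (3, 0, 3)
T2 reflect across x = 0: (0, -4, 4) → (0, -4, 4); (3, 0, 3) → (-3, 0, 3)
T3 shear: y ← y + 1/2·z: (0, -4, 4) → (0, -2, 4); (-3, 0, 3) → (-3, 3/2, 3)
T4 translate by (0, -3, -5): (0, -2, 4) → (0, -5, -1); (-3, 3/2, 3) → (-3, -3/2, -2)

image vertices: (0, -5, -1), (-3, -3/2, -2)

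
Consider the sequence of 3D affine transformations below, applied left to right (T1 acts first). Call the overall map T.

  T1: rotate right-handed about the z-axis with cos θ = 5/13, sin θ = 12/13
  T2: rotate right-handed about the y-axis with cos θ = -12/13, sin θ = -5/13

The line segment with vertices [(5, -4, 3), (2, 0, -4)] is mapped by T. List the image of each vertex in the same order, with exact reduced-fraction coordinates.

T1 rotate right-handed about the z-axis with cos θ = 5/13, sin θ = 12/13: (5, -4, 3) → (73/13, 40/13, 3); (2, 0, -4) → (10/13, 24/13, -4)
T2 rotate right-handed about the y-axis with cos θ = -12/13, sin θ = -5/13: (73/13, 40/13, 3) → (-1071/169, 40/13, -103/169); (10/13, 24/13, -4) → (140/169, 24/13, 674/169)

image vertices: (-1071/169, 40/13, -103/169), (140/169, 24/13, 674/169)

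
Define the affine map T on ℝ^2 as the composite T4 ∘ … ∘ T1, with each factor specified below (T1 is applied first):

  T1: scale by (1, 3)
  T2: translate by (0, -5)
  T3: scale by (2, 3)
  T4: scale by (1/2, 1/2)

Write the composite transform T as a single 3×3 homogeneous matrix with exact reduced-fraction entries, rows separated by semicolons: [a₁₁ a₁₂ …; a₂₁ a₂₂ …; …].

T1 = [1 0 0; 0 3 0; 0 0 1]
T2·T1 = [1 0 0; 0 3 -5; 0 0 1]
T3·…·T1 = [2 0 0; 0 9 -15; 0 0 1]
T4·…·T1 = [1 0 0; 0 9/2 -15/2; 0 0 1]

T = [1 0 0; 0 9/2 -15/2; 0 0 1]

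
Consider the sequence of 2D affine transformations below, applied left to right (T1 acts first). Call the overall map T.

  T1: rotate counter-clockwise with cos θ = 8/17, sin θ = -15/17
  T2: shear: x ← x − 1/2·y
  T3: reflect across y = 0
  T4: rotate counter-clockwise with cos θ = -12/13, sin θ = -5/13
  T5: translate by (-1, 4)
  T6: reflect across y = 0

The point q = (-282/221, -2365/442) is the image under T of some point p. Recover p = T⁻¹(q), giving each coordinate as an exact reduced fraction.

T1 = [8/17 15/17 0; -15/17 8/17 0; 0 0 1]
T2·T1 = [31/34 11/17 0; -15/17 8/17 0; 0 0 1]
T3·…·T1 = [31/34 11/17 0; 15/17 -8/17 0; 0 0 1]
T4·…·T1 = [-111/221 -172/221 0; -515/442 41/221 0; 0 0 1]
T5·…·T1 = [-111/221 -172/221 -1; -515/442 41/221 4; 0 0 1]
T6·…·T1 = [-111/221 -172/221 -1; 515/442 -41/221 -4; 0 0 1]
det M = 1; M⁻¹ = [-41/221 172/221 647/221; -515/442 -111/221 -1403/442; 0 0 1]
M⁻¹ · (-282/221, -2365/442)ᵀ = (-1, 1)ᵀ

p = (-1, 1)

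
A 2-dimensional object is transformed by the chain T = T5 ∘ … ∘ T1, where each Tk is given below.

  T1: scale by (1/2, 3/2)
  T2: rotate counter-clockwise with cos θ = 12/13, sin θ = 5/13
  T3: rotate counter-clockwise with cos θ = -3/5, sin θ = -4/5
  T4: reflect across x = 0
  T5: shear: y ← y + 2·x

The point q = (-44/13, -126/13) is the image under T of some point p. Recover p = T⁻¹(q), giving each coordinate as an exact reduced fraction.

T1 = [1/2 0 0; 0 3/2 0; 0 0 1]
T2·T1 = [6/13 -15/26 0; 5/26 18/13 0; 0 0 1]
T3·…·T1 = [-8/65 189/130 0; -63/130 -24/65 0; 0 0 1]
T4·…·T1 = [8/65 -189/130 0; -63/130 -24/65 0; 0 0 1]
T5·…·T1 = [8/65 -189/130 0; -31/130 -213/65 0; 0 0 1]
det M = -3/4; M⁻¹ = [284/65 -126/65 0; -62/195 -32/195 0; 0 0 1]
M⁻¹ · (-44/13, -126/13)ᵀ = (4, 8/3)ᵀ

p = (4, 8/3)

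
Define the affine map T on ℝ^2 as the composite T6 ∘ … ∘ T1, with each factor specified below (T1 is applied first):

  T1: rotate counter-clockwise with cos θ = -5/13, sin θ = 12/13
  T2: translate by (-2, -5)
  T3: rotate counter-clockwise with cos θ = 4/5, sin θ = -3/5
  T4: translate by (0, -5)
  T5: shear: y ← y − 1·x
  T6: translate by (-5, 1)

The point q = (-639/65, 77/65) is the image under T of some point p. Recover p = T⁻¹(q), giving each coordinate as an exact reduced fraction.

T1 = [-5/13 -12/13 0; 12/13 -5/13 0; 0 0 1]
T2·T1 = [-5/13 -12/13 -2; 12/13 -5/13 -5; 0 0 1]
T3·…·T1 = [16/65 -63/65 -23/5; 63/65 16/65 -14/5; 0 0 1]
T4·…·T1 = [16/65 -63/65 -23/5; 63/65 16/65 -39/5; 0 0 1]
T5·…·T1 = [16/65 -63/65 -23/5; 47/65 79/65 -16/5; 0 0 1]
T6·…·T1 = [16/65 -63/65 -48/5; 47/65 79/65 -11/5; 0 0 1]
det M = 1; M⁻¹ = [79/65 63/65 69/5; -47/65 16/65 -32/5; 0 0 1]
M⁻¹ · (-639/65, 77/65)ᵀ = (3, 1)ᵀ

p = (3, 1)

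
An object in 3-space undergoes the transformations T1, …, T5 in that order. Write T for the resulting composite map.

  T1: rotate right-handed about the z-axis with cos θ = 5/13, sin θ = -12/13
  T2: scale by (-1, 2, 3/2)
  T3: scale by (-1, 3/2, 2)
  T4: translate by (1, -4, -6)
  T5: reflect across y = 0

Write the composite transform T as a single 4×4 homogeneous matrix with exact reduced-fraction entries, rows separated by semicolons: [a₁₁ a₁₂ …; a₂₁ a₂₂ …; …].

T = [5/13 12/13 0 1; 36/13 -15/13 0 4; 0 0 3 -6; 0 0 0 1]

T1 = [5/13 12/13 0 0; -12/13 5/13 0 0; 0 0 1 0; 0 0 0 1]
T2·T1 = [-5/13 -12/13 0 0; -24/13 10/13 0 0; 0 0 3/2 0; 0 0 0 1]
T3·…·T1 = [5/13 12/13 0 0; -36/13 15/13 0 0; 0 0 3 0; 0 0 0 1]
T4·…·T1 = [5/13 12/13 0 1; -36/13 15/13 0 -4; 0 0 3 -6; 0 0 0 1]
T5·…·T1 = [5/13 12/13 0 1; 36/13 -15/13 0 4; 0 0 3 -6; 0 0 0 1]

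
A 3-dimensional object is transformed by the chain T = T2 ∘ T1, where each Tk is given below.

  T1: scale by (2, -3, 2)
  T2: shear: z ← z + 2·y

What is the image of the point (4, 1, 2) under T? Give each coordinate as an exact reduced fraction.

T(p) = (8, -3, -2)

T1 scale by (2, -3, 2): (4, 1, 2) → (8, -3, 4)
T2 shear: z ← z + 2·y: (8, -3, 4) → (8, -3, -2)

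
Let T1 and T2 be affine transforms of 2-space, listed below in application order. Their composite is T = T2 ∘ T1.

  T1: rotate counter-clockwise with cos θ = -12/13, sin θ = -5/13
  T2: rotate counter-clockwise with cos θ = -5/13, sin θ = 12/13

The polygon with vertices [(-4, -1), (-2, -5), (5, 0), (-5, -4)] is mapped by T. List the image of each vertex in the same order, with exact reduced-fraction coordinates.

T1 rotate counter-clockwise with cos θ = -12/13, sin θ = -5/13: (-4, -1) → (43/13, 32/13); (-2, -5) → (-1/13, 70/13); (5, 0) → (-60/13, -25/13); (-5, -4) → (40/13, 73/13)
T2 rotate counter-clockwise with cos θ = -5/13, sin θ = 12/13: (43/13, 32/13) → (-599/169, 356/169); (-1/13, 70/13) → (-835/169, -362/169); (-60/13, -25/13) → (600/169, -595/169); (40/13, 73/13) → (-1076/169, 115/169)

image vertices: (-599/169, 356/169), (-835/169, -362/169), (600/169, -595/169), (-1076/169, 115/169)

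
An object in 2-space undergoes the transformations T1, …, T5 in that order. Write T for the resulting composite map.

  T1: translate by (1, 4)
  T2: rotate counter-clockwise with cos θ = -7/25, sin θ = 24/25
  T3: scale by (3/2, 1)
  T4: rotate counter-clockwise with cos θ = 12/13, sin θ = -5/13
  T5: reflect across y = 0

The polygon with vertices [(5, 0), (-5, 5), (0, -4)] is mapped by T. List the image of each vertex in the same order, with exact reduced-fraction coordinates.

T1 translate by (1, 4): (5, 0) → (6, 4); (-5, 5) → (-4, 9); (0, -4) → (1, 0)
T2 rotate counter-clockwise with cos θ = -7/25, sin θ = 24/25: (6, 4) → (-138/25, 116/25); (-4, 9) → (-188/25, -159/25); (1, 0) → (-7/25, 24/25)
T3 scale by (3/2, 1): (-138/25, 116/25) → (-207/25, 116/25); (-188/25, -159/25) → (-282/25, -159/25); (-7/25, 24/25) → (-21/50, 24/25)
T4 rotate counter-clockwise with cos θ = 12/13, sin θ = -5/13: (-207/25, 116/25) → (-1904/325, 2427/325); (-282/25, -159/25) → (-4179/325, -498/325); (-21/50, 24/25) → (-6/325, 681/650)
T5 reflect across y = 0: (-1904/325, 2427/325) → (-1904/325, -2427/325); (-4179/325, -498/325) → (-4179/325, 498/325); (-6/325, 681/650) → (-6/325, -681/650)

image vertices: (-1904/325, -2427/325), (-4179/325, 498/325), (-6/325, -681/650)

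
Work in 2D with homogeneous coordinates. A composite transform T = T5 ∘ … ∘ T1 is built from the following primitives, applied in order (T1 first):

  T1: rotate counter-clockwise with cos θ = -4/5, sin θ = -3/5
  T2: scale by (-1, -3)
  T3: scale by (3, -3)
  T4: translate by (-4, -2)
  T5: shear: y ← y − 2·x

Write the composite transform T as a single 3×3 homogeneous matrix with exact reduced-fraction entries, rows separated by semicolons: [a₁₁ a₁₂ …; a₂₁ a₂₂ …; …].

T = [12/5 -9/5 -4; -51/5 -18/5 6; 0 0 1]

T1 = [-4/5 3/5 0; -3/5 -4/5 0; 0 0 1]
T2·T1 = [4/5 -3/5 0; 9/5 12/5 0; 0 0 1]
T3·…·T1 = [12/5 -9/5 0; -27/5 -36/5 0; 0 0 1]
T4·…·T1 = [12/5 -9/5 -4; -27/5 -36/5 -2; 0 0 1]
T5·…·T1 = [12/5 -9/5 -4; -51/5 -18/5 6; 0 0 1]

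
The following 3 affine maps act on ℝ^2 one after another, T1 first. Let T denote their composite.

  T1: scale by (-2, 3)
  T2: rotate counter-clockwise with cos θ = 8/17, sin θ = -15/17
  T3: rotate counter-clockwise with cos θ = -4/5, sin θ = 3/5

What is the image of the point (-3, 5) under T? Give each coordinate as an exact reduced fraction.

T1 scale by (-2, 3): (-3, 5) → (6, 15)
T2 rotate counter-clockwise with cos θ = 8/17, sin θ = -15/17: (6, 15) → (273/17, 30/17)
T3 rotate counter-clockwise with cos θ = -4/5, sin θ = 3/5: (273/17, 30/17) → (-1182/85, 699/85)

T(p) = (-1182/85, 699/85)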